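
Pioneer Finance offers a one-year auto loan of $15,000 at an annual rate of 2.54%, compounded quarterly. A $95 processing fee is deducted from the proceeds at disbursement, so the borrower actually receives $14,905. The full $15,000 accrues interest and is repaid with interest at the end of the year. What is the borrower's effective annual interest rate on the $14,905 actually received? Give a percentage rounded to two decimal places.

3.22%

Amount owed after one year: 15,000 × (1 + 0.0254/4)^4 = 15,000 × 1.025643 = $15,384.64.
Effective rate on net proceeds: 15,384.64 / 14,905 − 1 = 0.032180 = 3.22%.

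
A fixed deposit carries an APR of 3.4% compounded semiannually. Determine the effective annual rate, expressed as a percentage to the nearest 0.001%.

3.429%

EAR = (1 + 0.034/2)^2 − 1.
= (1 + 0.017000)^2 − 1 = 1.034289 − 1 = 3.429%.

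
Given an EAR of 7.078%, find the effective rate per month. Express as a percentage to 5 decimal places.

0.57152%

The per-month rate i satisfies (1 + i)^12 = 1 + 0.07078.
i = 1.07078^(1/12) − 1 = 0.0057152 = 0.57152%.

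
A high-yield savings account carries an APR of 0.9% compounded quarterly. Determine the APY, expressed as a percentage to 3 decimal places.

EAR = (1 + 0.009/4)^4 − 1.
= 1.009030 − 1 = 0.903%.

0.903%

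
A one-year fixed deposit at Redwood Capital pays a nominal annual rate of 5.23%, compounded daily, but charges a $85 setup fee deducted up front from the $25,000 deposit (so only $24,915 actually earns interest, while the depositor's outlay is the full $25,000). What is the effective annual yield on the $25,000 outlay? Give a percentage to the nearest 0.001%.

5.011%

Value after one year: 24,915 × (1 + 0.0523/365)^365 = 24,915 × 1.053688 = $26,252.63.
Effective yield on the $25,000 outlay: 26,252.63 / 25,000 − 1 = 0.050105 = 5.011%.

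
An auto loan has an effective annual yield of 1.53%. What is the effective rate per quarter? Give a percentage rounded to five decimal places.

0.38032%

The per-quarter rate i satisfies (1 + i)^4 = 1 + 0.0153.
i = 1.0153^(1/4) − 1 = 0.0038032 = 0.38032%.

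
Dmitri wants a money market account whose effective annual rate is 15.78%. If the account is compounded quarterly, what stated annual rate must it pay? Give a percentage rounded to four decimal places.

14.9238%

(1 + r/4)^4 − 1 = 0.1578, so 1 + r/4 = 1.1578^(1/4).
r/4 = 0.037310, so r = 0.149238 = 14.9238%.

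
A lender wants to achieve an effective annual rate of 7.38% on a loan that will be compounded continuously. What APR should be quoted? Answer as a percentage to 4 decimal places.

Continuous: nominal r satisfies e^r − 1 = 0.0738.
r = ln(1 + 0.0738) = ln(1.0738) = 0.071204 = 7.1204%.

7.1204%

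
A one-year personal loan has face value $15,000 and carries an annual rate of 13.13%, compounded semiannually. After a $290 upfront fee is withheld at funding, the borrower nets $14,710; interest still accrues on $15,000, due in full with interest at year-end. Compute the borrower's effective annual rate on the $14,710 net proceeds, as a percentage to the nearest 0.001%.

15.800%

Amount owed after one year: 15,000 × (1 + 0.1313/2)^2 = 15,000 × 1.135610 = $17,034.15.
Effective rate on net proceeds: 17,034.15 / 14,710 − 1 = 0.157998 = 15.800%.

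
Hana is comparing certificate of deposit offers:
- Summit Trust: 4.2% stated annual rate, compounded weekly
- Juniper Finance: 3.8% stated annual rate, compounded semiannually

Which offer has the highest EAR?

Summit Trust: (1 + 0.042/52)^52 − 1 = 4.288%
Juniper Finance: (1 + 0.038/2)^2 − 1 = 3.836%
The highest effective annual rate is Summit Trust at 4.288%.

Summit Trust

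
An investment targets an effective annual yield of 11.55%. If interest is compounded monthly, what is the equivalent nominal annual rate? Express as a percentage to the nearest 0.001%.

(1 + r/12)^12 − 1 = 0.1155, so 1 + r/12 = 1.1155^(1/12).
r/12 = 0.009150, so r = 0.109802 = 10.980%.

10.980%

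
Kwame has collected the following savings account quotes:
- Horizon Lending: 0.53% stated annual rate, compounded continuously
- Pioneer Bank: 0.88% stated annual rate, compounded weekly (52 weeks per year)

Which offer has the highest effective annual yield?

Pioneer Bank

Horizon Lending: e^0.0053 − 1 = 0.531%
Pioneer Bank: (1 + 0.0088/52)^52 − 1 = 0.884%
The highest effective annual rate is Pioneer Bank at 0.884%.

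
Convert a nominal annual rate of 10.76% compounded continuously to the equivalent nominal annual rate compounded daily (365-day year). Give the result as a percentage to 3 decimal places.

EAR under continuous compounding: e^0.1076 − 1 = 0.113602.
Solve (1 + r/365)^365 = 1.113602: r/365 = 1.113602^(1/365) − 1 = 0.000295, so r = 0.107616 = 10.762%.

10.762%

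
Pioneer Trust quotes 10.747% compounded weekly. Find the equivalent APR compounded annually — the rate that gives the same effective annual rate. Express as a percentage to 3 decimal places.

11.333%

EAR = (1 + 0.10747/52)^52 − 1 = 0.113334.
Compounded annually, the equivalent nominal rate is the EAR itself: 11.333%.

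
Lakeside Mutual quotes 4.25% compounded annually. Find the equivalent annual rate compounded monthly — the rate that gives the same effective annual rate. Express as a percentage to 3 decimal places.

Compounded annually, EAR = nominal = 0.042500.
Solve (1 + r/12)^12 = 1.042500: r/12 = 1.042500^(1/12) − 1 = 0.003474, so r = 0.041694 = 4.169%.

4.169%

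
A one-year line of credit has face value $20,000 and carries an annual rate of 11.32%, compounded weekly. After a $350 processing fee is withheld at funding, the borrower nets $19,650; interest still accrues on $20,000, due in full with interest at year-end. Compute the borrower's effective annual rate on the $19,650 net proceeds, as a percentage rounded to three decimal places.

Amount owed after one year: 20,000 × (1 + 0.1132/52)^52 = 20,000 × 1.119718 = $22,394.36.
Effective rate on net proceeds: 22,394.36 / 19,650 − 1 = 0.139662 = 13.966%.

13.966%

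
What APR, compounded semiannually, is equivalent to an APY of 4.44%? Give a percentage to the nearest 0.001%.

(1 + r/2)^2 − 1 = 0.0444, so 1 + r/2 = 1.0444^(1/2).
r/2 = 0.021959, so r = 0.043918 = 4.392%.

4.392%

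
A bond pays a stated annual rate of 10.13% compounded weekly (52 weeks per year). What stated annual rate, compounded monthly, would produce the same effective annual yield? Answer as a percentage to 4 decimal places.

EAR = (1 + 0.1013/52)^52 − 1 = 0.106500.
Solve (1 + r/12)^12 = 1.106500: r/12 = 1.106500^(1/12) − 1 = 0.008469, so r = 0.101629 = 10.1629%.

10.1629%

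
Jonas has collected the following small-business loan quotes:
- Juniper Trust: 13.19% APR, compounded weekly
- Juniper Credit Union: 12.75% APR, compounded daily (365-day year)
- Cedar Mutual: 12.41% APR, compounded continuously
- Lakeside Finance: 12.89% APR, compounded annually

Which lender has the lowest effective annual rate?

Lakeside Finance

Juniper Trust: (1 + 0.1319/52)^52 − 1 = 14.080%
Juniper Credit Union: (1 + 0.1275/365)^365 − 1 = 13.596%
Cedar Mutual: e^0.1241 − 1 = 13.213%
Lakeside Finance: compounded annually, EAR = 12.890%
The lowest effective annual rate is Lakeside Finance at 12.890%.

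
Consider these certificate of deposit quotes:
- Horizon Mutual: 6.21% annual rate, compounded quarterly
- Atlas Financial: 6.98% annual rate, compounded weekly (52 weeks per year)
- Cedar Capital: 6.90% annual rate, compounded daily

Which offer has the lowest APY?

Horizon Mutual

Horizon Mutual: (1 + 0.0621/4)^4 − 1 = 6.356%
Atlas Financial: (1 + 0.0698/52)^52 − 1 = 7.224%
Cedar Capital: (1 + 0.0690/365)^365 − 1 = 7.143%
The lowest effective annual rate is Horizon Mutual at 6.356%.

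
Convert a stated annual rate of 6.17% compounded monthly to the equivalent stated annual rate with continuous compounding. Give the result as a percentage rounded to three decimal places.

EAR = (1 + 0.0617/12)^12 − 1 = 0.063475.
Equivalent continuous rate: r = ln(1 + 0.063475) = 0.061542 = 6.154%.

6.154%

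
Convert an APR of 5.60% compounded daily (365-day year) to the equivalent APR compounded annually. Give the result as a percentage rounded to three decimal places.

5.759%

EAR = (1 + 0.0560/365)^365 − 1 = 0.057593.
Compounded annually, the equivalent nominal rate is the EAR itself: 5.759%.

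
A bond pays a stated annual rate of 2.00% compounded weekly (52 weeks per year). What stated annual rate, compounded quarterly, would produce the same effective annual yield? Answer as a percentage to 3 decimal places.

2.005%

EAR = (1 + 0.0200/52)^52 − 1 = 0.020197.
Solve (1 + r/4)^4 = 1.020197: r/4 = 1.020197^(1/4) − 1 = 0.005012, so r = 0.020046 = 2.005%.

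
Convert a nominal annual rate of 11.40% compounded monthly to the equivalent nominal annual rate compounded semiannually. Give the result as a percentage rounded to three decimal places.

11.674%

EAR = (1 + 0.1140/12)^12 − 1 = 0.120149.
Solve (1 + r/2)^2 = 1.120149: r/2 = 1.120149^(1/2) − 1 = 0.058371, so r = 0.116742 = 11.674%.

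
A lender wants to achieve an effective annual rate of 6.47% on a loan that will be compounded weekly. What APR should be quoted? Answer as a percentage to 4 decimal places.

(1 + r/52)^52 − 1 = 0.0647, so 1 + r/52 = 1.0647^(1/52).
r/52 = 0.001206, so r = 0.062731 = 6.2731%.

6.2731%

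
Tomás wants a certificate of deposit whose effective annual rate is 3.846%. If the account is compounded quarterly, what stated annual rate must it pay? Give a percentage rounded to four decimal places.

3.7917%

(1 + r/4)^4 − 1 = 0.03846, so 1 + r/4 = 1.03846^(1/4).
r/4 = 0.009479, so r = 0.037917 = 3.7917%.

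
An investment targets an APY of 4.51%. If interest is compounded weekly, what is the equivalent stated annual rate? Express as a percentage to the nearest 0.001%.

(1 + r/52)^52 − 1 = 0.0451, so 1 + r/52 = 1.0451^(1/52).
r/52 = 0.000849, so r = 0.044131 = 4.413%.

4.413%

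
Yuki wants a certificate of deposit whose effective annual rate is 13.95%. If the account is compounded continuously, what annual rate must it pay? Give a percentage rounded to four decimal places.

Continuous: nominal r satisfies e^r − 1 = 0.1395.
r = ln(1 + 0.1395) = ln(1.1395) = 0.130590 = 13.0590%.

13.0590%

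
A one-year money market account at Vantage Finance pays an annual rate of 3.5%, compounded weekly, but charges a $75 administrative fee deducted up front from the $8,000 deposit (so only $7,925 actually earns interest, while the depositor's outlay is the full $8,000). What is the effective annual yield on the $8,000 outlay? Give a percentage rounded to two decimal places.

Value after one year: 7,925 × (1 + 0.035/52)^52 = 7,925 × 1.035608 = $8,207.19.
Effective yield on the $8,000 outlay: 8,207.19 / 8,000 − 1 = 0.025899 = 2.59%.

2.59%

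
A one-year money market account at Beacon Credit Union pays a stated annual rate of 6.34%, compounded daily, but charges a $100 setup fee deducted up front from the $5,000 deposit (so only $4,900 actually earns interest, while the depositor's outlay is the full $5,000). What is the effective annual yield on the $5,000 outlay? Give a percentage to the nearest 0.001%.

Value after one year: 4,900 × (1 + 0.0634/365)^365 = 4,900 × 1.065447 = $5,220.69.
Effective yield on the $5,000 outlay: 5,220.69 / 5,000 − 1 = 0.044138 = 4.414%.

4.414%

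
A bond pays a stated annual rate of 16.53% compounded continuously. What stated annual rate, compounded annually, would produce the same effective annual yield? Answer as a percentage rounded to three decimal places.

EAR under continuous compounding: e^0.1653 − 1 = 0.179747.
Compounded annually, the equivalent nominal rate is the EAR itself: 17.975%.

17.975%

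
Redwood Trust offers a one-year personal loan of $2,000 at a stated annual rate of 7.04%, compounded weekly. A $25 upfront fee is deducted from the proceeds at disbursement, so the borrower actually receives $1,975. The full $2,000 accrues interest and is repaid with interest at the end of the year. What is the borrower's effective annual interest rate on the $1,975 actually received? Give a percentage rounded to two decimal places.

Amount owed after one year: 2,000 × (1 + 0.0704/52)^52 = 2,000 × 1.072886 = $2,145.77.
Effective rate on net proceeds: 2,145.77 / 1,975 − 1 = 0.086467 = 8.65%.

8.65%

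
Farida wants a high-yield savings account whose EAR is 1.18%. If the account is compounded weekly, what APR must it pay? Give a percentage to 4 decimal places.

1.1732%

(1 + r/52)^52 − 1 = 0.0118, so 1 + r/52 = 1.0118^(1/52).
r/52 = 0.000226, so r = 0.011732 = 1.1732%.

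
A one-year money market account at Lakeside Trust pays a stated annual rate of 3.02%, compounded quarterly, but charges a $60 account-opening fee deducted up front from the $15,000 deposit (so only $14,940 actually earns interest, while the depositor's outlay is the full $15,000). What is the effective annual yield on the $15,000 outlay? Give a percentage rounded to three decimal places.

2.642%

Value after one year: 14,940 × (1 + 0.0302/4)^4 = 14,940 × 1.030544 = $15,396.32.
Effective yield on the $15,000 outlay: 15,396.32 / 15,000 − 1 = 0.026422 = 2.642%.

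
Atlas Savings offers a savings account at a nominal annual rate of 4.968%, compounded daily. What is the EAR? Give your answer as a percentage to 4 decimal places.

5.0931%

EAR = (1 + 0.04968/365)^365 − 1.
= 1.050931 − 1 = 5.0931%.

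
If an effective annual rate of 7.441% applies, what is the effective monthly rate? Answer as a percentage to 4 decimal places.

0.5999%

The per-month rate i satisfies (1 + i)^12 = 1 + 0.07441.
i = 1.07441^(1/12) − 1 = 0.0059989 = 0.5999%.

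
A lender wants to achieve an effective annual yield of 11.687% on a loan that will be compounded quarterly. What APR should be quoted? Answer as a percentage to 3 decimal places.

11.207%

(1 + r/4)^4 − 1 = 0.11687, so 1 + r/4 = 1.11687^(1/4).
r/4 = 0.028018, so r = 0.112071 = 11.207%.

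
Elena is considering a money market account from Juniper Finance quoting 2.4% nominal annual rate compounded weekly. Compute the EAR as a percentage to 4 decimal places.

2.4285%

EAR = (1 + 0.024/52)^52 − 1.
= 1.024285 − 1 = 2.4285%.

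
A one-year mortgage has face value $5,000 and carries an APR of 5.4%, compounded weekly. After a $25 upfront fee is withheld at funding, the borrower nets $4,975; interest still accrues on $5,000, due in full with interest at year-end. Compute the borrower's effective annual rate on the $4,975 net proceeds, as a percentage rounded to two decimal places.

6.08%

Amount owed after one year: 5,000 × (1 + 0.054/52)^52 = 5,000 × 1.055455 = $5,277.28.
Effective rate on net proceeds: 5,277.28 / 4,975 − 1 = 0.060759 = 6.08%.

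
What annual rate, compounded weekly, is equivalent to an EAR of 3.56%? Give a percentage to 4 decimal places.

(1 + r/52)^52 − 1 = 0.0356, so 1 + r/52 = 1.0356^(1/52).
r/52 = 0.000673, so r = 0.034993 = 3.4993%.

3.4993%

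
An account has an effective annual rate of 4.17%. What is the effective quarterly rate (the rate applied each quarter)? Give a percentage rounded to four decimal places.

1.0266%

The per-quarter rate i satisfies (1 + i)^4 = 1 + 0.0417.
i = 1.0417^(1/4) − 1 = 0.0102658 = 1.0266%.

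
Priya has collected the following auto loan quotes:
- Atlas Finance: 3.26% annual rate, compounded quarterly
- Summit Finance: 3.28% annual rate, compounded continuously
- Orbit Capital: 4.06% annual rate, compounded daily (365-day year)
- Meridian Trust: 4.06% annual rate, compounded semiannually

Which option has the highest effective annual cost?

Orbit Capital

Atlas Finance: (1 + 0.0326/4)^4 − 1 = 3.300%
Summit Finance: e^0.0328 − 1 = 3.334%
Orbit Capital: (1 + 0.0406/365)^365 − 1 = 4.143%
Meridian Trust: (1 + 0.0406/2)^2 − 1 = 4.101%
The highest effective annual rate is Orbit Capital at 4.143%.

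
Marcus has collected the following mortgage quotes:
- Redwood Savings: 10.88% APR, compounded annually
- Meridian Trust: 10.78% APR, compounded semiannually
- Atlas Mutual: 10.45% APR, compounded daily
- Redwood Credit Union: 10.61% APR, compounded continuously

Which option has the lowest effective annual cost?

Redwood Savings

Redwood Savings: compounded annually, EAR = 10.880%
Meridian Trust: (1 + 0.1078/2)^2 − 1 = 11.071%
Atlas Mutual: (1 + 0.1045/365)^365 − 1 = 11.014%
Redwood Credit Union: e^0.1061 − 1 = 11.193%
The lowest effective annual rate is Redwood Savings at 10.880%.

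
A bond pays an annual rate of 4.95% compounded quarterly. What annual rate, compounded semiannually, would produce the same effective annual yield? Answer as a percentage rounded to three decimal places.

4.981%

EAR = (1 + 0.0495/4)^4 − 1 = 0.050426.
Solve (1 + r/2)^2 = 1.050426: r/2 = 1.050426^(1/2) − 1 = 0.024903, so r = 0.049806 = 4.981%.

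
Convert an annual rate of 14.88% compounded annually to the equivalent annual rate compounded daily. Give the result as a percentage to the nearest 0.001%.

Compounded annually, EAR = nominal = 0.148800.
Solve (1 + r/365)^365 = 1.148800: r/365 = 1.148800^(1/365) − 1 = 0.000380, so r = 0.138744 = 13.874%.

13.874%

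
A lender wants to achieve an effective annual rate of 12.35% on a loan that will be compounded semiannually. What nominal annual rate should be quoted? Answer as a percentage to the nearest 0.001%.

(1 + r/2)^2 − 1 = 0.1235, so 1 + r/2 = 1.1235^(1/2).
r/2 = 0.059953, so r = 0.119906 = 11.991%.

11.991%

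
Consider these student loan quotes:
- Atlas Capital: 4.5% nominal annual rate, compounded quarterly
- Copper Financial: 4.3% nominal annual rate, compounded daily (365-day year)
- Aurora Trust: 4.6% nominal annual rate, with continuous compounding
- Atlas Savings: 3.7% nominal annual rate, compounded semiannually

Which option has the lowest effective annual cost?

Atlas Savings

Atlas Capital: (1 + 0.045/4)^4 − 1 = 4.577%
Copper Financial: (1 + 0.043/365)^365 − 1 = 4.394%
Aurora Trust: e^0.046 − 1 = 4.707%
Atlas Savings: (1 + 0.037/2)^2 − 1 = 3.734%
The lowest effective annual rate is Atlas Savings at 3.734%.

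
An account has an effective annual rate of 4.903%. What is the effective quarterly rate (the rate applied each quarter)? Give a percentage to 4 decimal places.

The per-quarter rate i satisfies (1 + i)^4 = 1 + 0.04903.
i = 1.04903^(1/4) − 1 = 0.0120384 = 1.2038%.

1.2038%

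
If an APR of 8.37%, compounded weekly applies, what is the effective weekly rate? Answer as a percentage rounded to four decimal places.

With a nominal annual rate compounded weekly, the periodic rate is the nominal rate divided by 52.
i = 0.0837 / 52 = 0.0016096 = 0.1610%.

0.1610%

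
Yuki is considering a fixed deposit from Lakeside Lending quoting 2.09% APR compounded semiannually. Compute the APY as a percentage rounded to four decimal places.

EAR = (1 + 0.0209/2)^2 − 1.
= 1.021009 − 1 = 2.1009%.

2.1009%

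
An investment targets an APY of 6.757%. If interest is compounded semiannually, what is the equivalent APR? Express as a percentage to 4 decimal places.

6.6466%

(1 + r/2)^2 − 1 = 0.06757, so 1 + r/2 = 1.06757^(1/2).
r/2 = 0.033233, so r = 0.066466 = 6.6466%.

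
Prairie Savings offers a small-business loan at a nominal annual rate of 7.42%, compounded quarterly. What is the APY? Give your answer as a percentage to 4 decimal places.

7.6290%

EAR = (1 + 0.0742/4)^4 − 1.
= (1 + 0.018550)^4 − 1 = 1.076290 − 1 = 7.6290%.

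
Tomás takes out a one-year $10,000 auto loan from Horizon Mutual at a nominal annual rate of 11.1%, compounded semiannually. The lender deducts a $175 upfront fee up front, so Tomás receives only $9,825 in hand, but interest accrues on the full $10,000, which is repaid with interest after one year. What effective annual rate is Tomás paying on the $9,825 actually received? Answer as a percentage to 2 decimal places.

13.39%

Amount owed after one year: 10,000 × (1 + 0.111/2)^2 = 10,000 × 1.114080 = $11,140.80.
Effective rate on net proceeds: 11,140.80 / 9,825 − 1 = 0.133924 = 13.39%.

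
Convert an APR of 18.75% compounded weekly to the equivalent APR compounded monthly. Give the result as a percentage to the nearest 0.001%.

18.863%

EAR = (1 + 0.1875/52)^52 − 1 = 0.205824.
Solve (1 + r/12)^12 = 1.205824: r/12 = 1.205824^(1/12) − 1 = 0.015719, so r = 0.188630 = 18.863%.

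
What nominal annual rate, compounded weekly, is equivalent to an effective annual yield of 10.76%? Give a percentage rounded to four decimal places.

10.2296%

(1 + r/52)^52 − 1 = 0.1076, so 1 + r/52 = 1.1076^(1/52).
r/52 = 0.001967, so r = 0.102296 = 10.2296%.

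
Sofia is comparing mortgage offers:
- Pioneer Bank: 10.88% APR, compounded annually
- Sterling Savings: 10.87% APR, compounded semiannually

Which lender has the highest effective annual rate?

Pioneer Bank: compounded annually, EAR = 10.880%
Sterling Savings: (1 + 0.1087/2)^2 − 1 = 11.165%
The highest effective annual rate is Sterling Savings at 11.165%.

Sterling Savings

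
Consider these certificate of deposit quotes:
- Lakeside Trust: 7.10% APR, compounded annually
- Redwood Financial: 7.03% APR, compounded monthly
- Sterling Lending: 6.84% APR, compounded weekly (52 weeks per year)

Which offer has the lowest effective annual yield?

Lakeside Trust: compounded annually, EAR = 7.100%
Redwood Financial: (1 + 0.0703/12)^12 − 1 = 7.261%
Sterling Lending: (1 + 0.0684/52)^52 − 1 = 7.075%
The lowest effective annual rate is Sterling Lending at 7.075%.

Sterling Lending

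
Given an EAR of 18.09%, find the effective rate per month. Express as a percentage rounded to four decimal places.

The per-month rate i satisfies (1 + i)^12 = 1 + 0.1809.
i = 1.1809^(1/12) − 1 = 0.0139528 = 1.3953%.

1.3953%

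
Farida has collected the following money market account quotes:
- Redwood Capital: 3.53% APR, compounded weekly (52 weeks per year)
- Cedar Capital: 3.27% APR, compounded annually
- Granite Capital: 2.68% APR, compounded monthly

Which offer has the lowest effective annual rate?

Granite Capital

Redwood Capital: (1 + 0.0353/52)^52 − 1 = 3.592%
Cedar Capital: compounded annually, EAR = 3.270%
Granite Capital: (1 + 0.0268/12)^12 − 1 = 2.713%
The lowest effective annual rate is Granite Capital at 2.713%.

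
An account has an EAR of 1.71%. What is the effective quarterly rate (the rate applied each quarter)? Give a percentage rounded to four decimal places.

The per-quarter rate i satisfies (1 + i)^4 = 1 + 0.0171.
i = 1.0171^(1/4) − 1 = 0.0042479 = 0.4248%.

0.4248%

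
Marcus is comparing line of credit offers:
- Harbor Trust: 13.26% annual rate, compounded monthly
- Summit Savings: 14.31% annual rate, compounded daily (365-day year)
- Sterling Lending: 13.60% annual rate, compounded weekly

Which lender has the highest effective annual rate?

Summit Savings

Harbor Trust: (1 + 0.1326/12)^12 − 1 = 14.096%
Summit Savings: (1 + 0.1431/365)^365 − 1 = 15.381%
Sterling Lending: (1 + 0.1360/52)^52 − 1 = 14.548%
The highest effective annual rate is Summit Savings at 15.381%.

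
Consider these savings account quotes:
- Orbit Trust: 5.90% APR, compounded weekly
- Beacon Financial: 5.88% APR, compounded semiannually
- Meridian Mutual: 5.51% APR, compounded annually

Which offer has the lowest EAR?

Orbit Trust: (1 + 0.0590/52)^52 − 1 = 6.074%
Beacon Financial: (1 + 0.0588/2)^2 − 1 = 5.966%
Meridian Mutual: compounded annually, EAR = 5.510%
The lowest effective annual rate is Meridian Mutual at 5.510%.

Meridian Mutual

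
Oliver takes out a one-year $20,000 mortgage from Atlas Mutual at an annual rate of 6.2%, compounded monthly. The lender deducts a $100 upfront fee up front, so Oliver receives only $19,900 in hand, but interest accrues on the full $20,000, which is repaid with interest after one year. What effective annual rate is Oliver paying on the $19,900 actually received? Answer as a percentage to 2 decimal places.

6.91%

Amount owed after one year: 20,000 × (1 + 0.062/12)^12 = 20,000 × 1.063793 = $21,275.85.
Effective rate on net proceeds: 21,275.85 / 19,900 − 1 = 0.069138 = 6.91%.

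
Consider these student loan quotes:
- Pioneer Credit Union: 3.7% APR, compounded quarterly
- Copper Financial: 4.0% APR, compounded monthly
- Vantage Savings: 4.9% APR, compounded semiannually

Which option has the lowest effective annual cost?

Pioneer Credit Union

Pioneer Credit Union: (1 + 0.037/4)^4 − 1 = 3.752%
Copper Financial: (1 + 0.040/12)^12 − 1 = 4.074%
Vantage Savings: (1 + 0.049/2)^2 − 1 = 4.960%
The lowest effective annual rate is Pioneer Credit Union at 3.752%.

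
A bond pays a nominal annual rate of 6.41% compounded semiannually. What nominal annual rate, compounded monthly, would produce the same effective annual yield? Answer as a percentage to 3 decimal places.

EAR = (1 + 0.0641/2)^2 − 1 = 0.065127.
Solve (1 + r/12)^12 = 1.065127: r/12 = 1.065127^(1/12) − 1 = 0.005272, so r = 0.063260 = 6.326%.

6.326%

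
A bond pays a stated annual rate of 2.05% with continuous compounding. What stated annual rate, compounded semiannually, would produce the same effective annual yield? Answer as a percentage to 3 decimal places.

2.061%

EAR under continuous compounding: e^0.0205 − 1 = 0.020712.
Solve (1 + r/2)^2 = 1.020712: r/2 = 1.020712^(1/2) − 1 = 0.010303, so r = 0.020605 = 2.061%.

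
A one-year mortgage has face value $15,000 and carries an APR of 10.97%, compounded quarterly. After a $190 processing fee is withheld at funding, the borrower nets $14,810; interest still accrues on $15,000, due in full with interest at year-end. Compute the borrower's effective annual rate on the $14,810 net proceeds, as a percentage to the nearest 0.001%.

Amount owed after one year: 15,000 × (1 + 0.1097/4)^4 = 15,000 × 1.114296 = $16,714.44.
Effective rate on net proceeds: 16,714.44 / 14,810 − 1 = 0.128591 = 12.859%.

12.859%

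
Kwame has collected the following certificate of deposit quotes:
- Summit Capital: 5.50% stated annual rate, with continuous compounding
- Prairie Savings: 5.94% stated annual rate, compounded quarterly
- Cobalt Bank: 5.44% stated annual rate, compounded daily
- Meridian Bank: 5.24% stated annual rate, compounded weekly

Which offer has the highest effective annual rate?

Prairie Savings

Summit Capital: e^0.0550 − 1 = 5.654%
Prairie Savings: (1 + 0.0594/4)^4 − 1 = 6.074%
Cobalt Bank: (1 + 0.0544/365)^365 − 1 = 5.590%
Meridian Bank: (1 + 0.0524/52)^52 − 1 = 5.377%
The highest effective annual rate is Prairie Savings at 6.074%.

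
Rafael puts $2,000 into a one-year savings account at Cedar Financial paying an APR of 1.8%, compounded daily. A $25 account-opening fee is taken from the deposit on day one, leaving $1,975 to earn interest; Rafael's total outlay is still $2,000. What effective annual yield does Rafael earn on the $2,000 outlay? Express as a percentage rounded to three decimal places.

0.544%

Value after one year: 1,975 × (1 + 0.018/365)^365 = 1,975 × 1.018163 = $2,010.87.
Effective yield on the $2,000 outlay: 2,010.87 / 2,000 − 1 = 0.005435 = 0.544%.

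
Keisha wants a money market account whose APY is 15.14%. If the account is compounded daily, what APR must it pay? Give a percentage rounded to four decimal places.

(1 + r/365)^365 − 1 = 0.1514, so 1 + r/365 = 1.1514^(1/365).
r/365 = 0.000386, so r = 0.141006 = 14.1006%.

14.1006%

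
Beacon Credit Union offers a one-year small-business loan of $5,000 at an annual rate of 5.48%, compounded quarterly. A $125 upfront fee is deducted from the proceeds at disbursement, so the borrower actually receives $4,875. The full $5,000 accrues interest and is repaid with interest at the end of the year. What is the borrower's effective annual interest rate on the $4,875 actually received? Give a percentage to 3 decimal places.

Amount owed after one year: 5,000 × (1 + 0.0548/4)^4 = 5,000 × 1.055936 = $5,279.68.
Effective rate on net proceeds: 5,279.68 / 4,875 − 1 = 0.083012 = 8.301%.

8.301%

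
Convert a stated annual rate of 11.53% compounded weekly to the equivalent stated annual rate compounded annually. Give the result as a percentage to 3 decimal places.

EAR = (1 + 0.1153/52)^52 − 1 = 0.122067.
Compounded annually, the equivalent nominal rate is the EAR itself: 12.207%.

12.207%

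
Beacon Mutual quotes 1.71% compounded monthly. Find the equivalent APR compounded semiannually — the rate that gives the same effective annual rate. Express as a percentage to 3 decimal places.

EAR = (1 + 0.0171/12)^12 − 1 = 0.017235.
Solve (1 + r/2)^2 = 1.017235: r/2 = 1.017235^(1/2) − 1 = 0.008581, so r = 0.017161 = 1.716%.

1.716%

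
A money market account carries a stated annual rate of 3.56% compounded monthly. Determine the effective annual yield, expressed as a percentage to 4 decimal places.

EAR = (1 + 0.0356/12)^12 − 1.
= (1 + 0.002967)^12 − 1 = 1.036187 − 1 = 3.6187%.

3.6187%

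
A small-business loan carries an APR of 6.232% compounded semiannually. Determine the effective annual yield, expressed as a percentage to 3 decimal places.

6.329%

EAR = (1 + 0.06232/2)^2 − 1.
= (1 + 0.031160)^2 − 1 = 1.063291 − 1 = 6.329%.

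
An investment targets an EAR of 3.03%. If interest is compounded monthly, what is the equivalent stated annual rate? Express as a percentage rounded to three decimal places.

(1 + r/12)^12 − 1 = 0.0303, so 1 + r/12 = 1.0303^(1/12).
r/12 = 0.002491, so r = 0.029887 = 2.989%.

2.989%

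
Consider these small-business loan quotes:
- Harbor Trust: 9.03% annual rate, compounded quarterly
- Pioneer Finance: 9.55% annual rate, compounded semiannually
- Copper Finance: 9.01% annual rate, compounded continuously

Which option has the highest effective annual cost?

Pioneer Finance

Harbor Trust: (1 + 0.0903/4)^4 − 1 = 9.340%
Pioneer Finance: (1 + 0.0955/2)^2 − 1 = 9.778%
Copper Finance: e^0.0901 − 1 = 9.428%
The highest effective annual rate is Pioneer Finance at 9.778%.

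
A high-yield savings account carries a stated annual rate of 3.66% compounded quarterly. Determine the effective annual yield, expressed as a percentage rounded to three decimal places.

3.711%

EAR = (1 + 0.0366/4)^4 − 1.
= 1.037105 − 1 = 3.711%.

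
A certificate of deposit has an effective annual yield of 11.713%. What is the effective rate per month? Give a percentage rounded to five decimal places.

The per-month rate i satisfies (1 + i)^12 = 1 + 0.11713.
i = 1.11713^(1/12) − 1 = 0.0092730 = 0.92730%.

0.92730%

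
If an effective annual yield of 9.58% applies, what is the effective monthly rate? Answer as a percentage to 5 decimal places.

0.76529%

The per-month rate i satisfies (1 + i)^12 = 1 + 0.0958.
i = 1.0958^(1/12) − 1 = 0.0076529 = 0.76529%.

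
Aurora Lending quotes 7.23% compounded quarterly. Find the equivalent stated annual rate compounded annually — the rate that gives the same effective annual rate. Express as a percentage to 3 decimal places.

7.428%

EAR = (1 + 0.0723/4)^4 − 1 = 0.074284.
Compounded annually, the equivalent nominal rate is the EAR itself: 7.428%.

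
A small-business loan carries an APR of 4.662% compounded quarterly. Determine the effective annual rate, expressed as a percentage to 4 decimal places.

4.7441%

EAR = (1 + 0.04662/4)^4 − 1.
= 1.047441 − 1 = 4.7441%.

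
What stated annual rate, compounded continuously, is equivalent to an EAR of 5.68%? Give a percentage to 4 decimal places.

Continuous: nominal r satisfies e^r − 1 = 0.0568.
r = ln(1 + 0.0568) = ln(1.0568) = 0.055245 = 5.5245%.

5.5245%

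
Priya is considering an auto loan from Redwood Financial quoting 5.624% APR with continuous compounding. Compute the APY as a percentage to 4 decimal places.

With continuous compounding, EAR = e^0.05624 − 1.
e^0.05624 = 1.057852, so EAR = 0.057852 = 5.7852%.

5.7852%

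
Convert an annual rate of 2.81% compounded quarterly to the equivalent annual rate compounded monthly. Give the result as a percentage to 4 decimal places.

EAR = (1 + 0.0281/4)^4 − 1 = 0.028397.
Solve (1 + r/12)^12 = 1.028397: r/12 = 1.028397^(1/12) − 1 = 0.002336, so r = 0.028034 = 2.8034%.

2.8034%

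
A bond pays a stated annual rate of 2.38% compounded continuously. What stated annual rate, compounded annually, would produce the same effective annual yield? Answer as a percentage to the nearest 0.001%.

2.409%

EAR under continuous compounding: e^0.0238 − 1 = 0.024085.
Compounded annually, the equivalent nominal rate is the EAR itself: 2.409%.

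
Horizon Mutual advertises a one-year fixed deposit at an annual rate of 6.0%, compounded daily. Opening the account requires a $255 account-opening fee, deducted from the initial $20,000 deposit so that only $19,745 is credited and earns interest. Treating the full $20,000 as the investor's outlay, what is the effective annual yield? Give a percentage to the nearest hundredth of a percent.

4.83%

Value after one year: 19,745 × (1 + 0.060/365)^365 = 19,745 × 1.061831 = $20,965.86.
Effective yield on the $20,000 outlay: 20,965.86 / 20,000 − 1 = 0.048293 = 4.83%.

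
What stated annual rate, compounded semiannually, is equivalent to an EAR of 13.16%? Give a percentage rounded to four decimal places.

(1 + r/2)^2 − 1 = 0.1316, so 1 + r/2 = 1.1316^(1/2).
r/2 = 0.063767, so r = 0.127534 = 12.7534%.

12.7534%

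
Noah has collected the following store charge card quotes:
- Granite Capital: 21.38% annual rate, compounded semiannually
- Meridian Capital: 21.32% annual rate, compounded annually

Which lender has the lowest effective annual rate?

Granite Capital: (1 + 0.2138/2)^2 − 1 = 22.523%
Meridian Capital: compounded annually, EAR = 21.320%
The lowest effective annual rate is Meridian Capital at 21.320%.

Meridian Capital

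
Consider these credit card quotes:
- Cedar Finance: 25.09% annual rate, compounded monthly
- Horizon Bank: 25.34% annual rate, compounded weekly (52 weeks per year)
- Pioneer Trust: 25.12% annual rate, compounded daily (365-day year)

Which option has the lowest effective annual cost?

Cedar Finance: (1 + 0.2509/12)^12 − 1 = 28.186%
Horizon Bank: (1 + 0.2534/52)^52 − 1 = 28.761%
Pioneer Trust: (1 + 0.2512/365)^365 − 1 = 28.546%
The lowest effective annual rate is Cedar Finance at 28.186%.

Cedar Finance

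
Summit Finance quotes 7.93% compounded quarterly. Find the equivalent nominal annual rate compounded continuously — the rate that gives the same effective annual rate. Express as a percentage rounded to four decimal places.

EAR = (1 + 0.0793/4)^4 − 1 = 0.081690.
Equivalent continuous rate: r = ln(1 + 0.081690) = 0.078524 = 7.8524%.

7.8524%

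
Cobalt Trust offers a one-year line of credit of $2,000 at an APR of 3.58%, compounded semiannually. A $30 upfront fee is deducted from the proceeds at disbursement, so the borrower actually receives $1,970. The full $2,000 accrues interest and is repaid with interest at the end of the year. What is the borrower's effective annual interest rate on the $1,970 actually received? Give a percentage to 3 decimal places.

5.190%

Amount owed after one year: 2,000 × (1 + 0.0358/2)^2 = 2,000 × 1.036120 = $2,072.24.
Effective rate on net proceeds: 2,072.24 / 1,970 − 1 = 0.051899 = 5.190%.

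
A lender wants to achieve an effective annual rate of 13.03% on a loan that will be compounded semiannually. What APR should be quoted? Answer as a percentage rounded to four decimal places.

12.6311%

(1 + r/2)^2 − 1 = 0.1303, so 1 + r/2 = 1.1303^(1/2).
r/2 = 0.063156, so r = 0.126311 = 12.6311%.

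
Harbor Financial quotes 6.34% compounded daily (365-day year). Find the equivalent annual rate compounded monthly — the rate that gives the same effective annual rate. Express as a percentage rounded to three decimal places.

EAR = (1 + 0.0634/365)^365 − 1 = 0.065447.
Solve (1 + r/12)^12 = 1.065447: r/12 = 1.065447^(1/12) − 1 = 0.005297, so r = 0.063562 = 6.356%.

6.356%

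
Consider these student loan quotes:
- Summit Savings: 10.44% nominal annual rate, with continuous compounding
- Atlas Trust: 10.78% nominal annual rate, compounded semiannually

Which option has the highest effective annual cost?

Atlas Trust

Summit Savings: e^0.1044 − 1 = 11.004%
Atlas Trust: (1 + 0.1078/2)^2 − 1 = 11.071%
The highest effective annual rate is Atlas Trust at 11.071%.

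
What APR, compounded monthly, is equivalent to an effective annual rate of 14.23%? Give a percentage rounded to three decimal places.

13.378%

(1 + r/12)^12 − 1 = 0.1423, so 1 + r/12 = 1.1423^(1/12).
r/12 = 0.011149, so r = 0.133784 = 13.378%.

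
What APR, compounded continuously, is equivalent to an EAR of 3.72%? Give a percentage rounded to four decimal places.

3.6525%

Continuous: nominal r satisfies e^r − 1 = 0.0372.
r = ln(1 + 0.0372) = ln(1.0372) = 0.036525 = 3.6525%.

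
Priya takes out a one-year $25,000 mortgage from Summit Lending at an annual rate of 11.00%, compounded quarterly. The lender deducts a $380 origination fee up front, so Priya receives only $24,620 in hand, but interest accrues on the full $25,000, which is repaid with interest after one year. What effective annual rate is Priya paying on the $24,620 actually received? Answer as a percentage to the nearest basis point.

Amount owed after one year: 25,000 × (1 + 0.1100/4)^4 = 25,000 × 1.114621 = $27,865.53.
Effective rate on net proceeds: 27,865.53 / 24,620 − 1 = 0.131825 = 13.18%.

13.18%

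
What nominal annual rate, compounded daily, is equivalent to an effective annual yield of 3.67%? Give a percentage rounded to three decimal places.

(1 + r/365)^365 − 1 = 0.0367, so 1 + r/365 = 1.0367^(1/365).
r/365 = 0.000099, so r = 0.036044 = 3.604%.

3.604%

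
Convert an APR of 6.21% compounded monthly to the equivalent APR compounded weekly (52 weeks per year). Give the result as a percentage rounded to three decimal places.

6.198%

EAR = (1 + 0.0621/12)^12 − 1 = 0.063898.
Solve (1 + r/52)^52 = 1.063898: r/52 = 1.063898^(1/52) − 1 = 0.001192, so r = 0.061977 = 6.198%.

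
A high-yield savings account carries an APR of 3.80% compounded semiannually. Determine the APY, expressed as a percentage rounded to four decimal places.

3.8361%

EAR = (1 + 0.0380/2)^2 − 1.
= 1.038361 − 1 = 3.8361%.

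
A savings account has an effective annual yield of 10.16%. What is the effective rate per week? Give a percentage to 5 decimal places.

The per-week rate i satisfies (1 + i)^52 = 1 + 0.1016.
i = 1.1016^(1/52) − 1 = 0.0018626 = 0.18626%.

0.18626%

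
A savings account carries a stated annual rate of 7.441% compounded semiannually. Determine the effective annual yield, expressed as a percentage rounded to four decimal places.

EAR = (1 + 0.07441/2)^2 − 1.
= (1 + 0.037205)^2 − 1 = 1.075794 − 1 = 7.5794%.

7.5794%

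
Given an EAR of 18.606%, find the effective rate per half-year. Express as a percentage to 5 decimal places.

The per-half-year rate i satisfies (1 + i)^2 = 1 + 0.18606.
i = 1.18606^(1/2) − 1 = 0.0890638 = 8.90638%.

8.90638%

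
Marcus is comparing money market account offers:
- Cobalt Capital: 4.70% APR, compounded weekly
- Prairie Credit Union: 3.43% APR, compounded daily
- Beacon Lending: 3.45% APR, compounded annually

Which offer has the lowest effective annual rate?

Cobalt Capital: (1 + 0.0470/52)^52 − 1 = 4.810%
Prairie Credit Union: (1 + 0.0343/365)^365 − 1 = 3.489%
Beacon Lending: compounded annually, EAR = 3.450%
The lowest effective annual rate is Beacon Lending at 3.450%.

Beacon Lending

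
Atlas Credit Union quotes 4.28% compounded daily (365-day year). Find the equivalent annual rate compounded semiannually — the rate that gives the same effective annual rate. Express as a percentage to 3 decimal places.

EAR = (1 + 0.0428/365)^365 − 1 = 0.043727.
Solve (1 + r/2)^2 = 1.043727: r/2 = 1.043727^(1/2) − 1 = 0.021629, so r = 0.043259 = 4.326%.

4.326%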